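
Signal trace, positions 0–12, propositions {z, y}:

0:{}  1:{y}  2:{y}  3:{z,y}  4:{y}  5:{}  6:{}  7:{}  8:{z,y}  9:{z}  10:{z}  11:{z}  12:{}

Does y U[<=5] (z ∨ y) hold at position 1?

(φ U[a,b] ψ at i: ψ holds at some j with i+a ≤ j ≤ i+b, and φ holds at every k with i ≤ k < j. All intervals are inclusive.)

Holds

Need some j in [1,6] with (z ∨ y), and y at every k in [1,j-1].
  j=1: (z ∨ y) holds; no prefix to check → satisfied.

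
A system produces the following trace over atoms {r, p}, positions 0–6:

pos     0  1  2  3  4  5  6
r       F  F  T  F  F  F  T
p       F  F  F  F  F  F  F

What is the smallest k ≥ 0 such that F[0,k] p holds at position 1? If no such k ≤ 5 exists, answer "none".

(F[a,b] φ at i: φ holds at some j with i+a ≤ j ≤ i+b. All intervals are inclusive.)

Scan j = 1,2,… for p:
  j=1: fails
  j=2: fails
  j=3: fails
  j=4: fails
  j=5: fails
  j=6: fails
No j in [1,6] satisfies it → none.

none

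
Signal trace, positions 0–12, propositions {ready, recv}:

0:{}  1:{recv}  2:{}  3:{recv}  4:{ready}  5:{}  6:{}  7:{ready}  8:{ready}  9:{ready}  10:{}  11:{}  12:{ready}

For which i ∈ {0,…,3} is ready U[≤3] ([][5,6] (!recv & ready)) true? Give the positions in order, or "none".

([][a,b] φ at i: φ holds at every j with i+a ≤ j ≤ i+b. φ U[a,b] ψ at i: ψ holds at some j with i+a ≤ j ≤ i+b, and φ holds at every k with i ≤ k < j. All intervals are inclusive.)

2, 3

Evaluate at each i in [0,3]:
  i=0: ✗ (lhs fails at k=0 before rhs at j=2)
  i=1: ✗ (lhs fails at k=1 before rhs at j=2)
  i=2: ✓ (rhs at j=2)
  i=3: ✓ (rhs at j=3)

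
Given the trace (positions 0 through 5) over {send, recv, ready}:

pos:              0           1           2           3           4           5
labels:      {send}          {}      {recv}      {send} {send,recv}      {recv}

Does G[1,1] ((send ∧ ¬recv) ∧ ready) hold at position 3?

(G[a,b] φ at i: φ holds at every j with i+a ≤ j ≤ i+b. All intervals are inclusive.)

False

Check ((send ∧ ¬recv) ∧ ready) at every j in [4,4]:
  j=4: false
Fails at j=4 → formula fails.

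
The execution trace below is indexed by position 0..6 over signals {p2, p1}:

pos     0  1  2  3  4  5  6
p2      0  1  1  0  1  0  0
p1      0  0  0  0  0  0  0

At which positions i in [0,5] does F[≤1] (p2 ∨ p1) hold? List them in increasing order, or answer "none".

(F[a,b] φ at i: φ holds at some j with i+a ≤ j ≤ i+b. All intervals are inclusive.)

0, 1, 2, 3, 4

Evaluate at each i in [0,5]:
  i=0: ✓ (witness j=1)
  i=1: ✓ (witness j=1)
  i=2: ✓ (witness j=2)
  i=3: ✓ (witness j=4)
  i=4: ✓ (witness j=4)
  i=5: ✗ (none in [5,6])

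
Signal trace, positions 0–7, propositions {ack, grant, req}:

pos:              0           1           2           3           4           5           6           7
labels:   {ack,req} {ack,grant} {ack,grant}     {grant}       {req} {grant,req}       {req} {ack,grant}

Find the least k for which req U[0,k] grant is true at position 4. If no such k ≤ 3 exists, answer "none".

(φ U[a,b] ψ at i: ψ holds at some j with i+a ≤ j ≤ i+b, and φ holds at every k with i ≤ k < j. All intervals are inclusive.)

Need earliest j ≥ 4 with grant, and req at every k in [4,j-1].
  j=4: rhs fails.
  j=5: rhs holds; lhs holds on [4,4]. k = 1.

1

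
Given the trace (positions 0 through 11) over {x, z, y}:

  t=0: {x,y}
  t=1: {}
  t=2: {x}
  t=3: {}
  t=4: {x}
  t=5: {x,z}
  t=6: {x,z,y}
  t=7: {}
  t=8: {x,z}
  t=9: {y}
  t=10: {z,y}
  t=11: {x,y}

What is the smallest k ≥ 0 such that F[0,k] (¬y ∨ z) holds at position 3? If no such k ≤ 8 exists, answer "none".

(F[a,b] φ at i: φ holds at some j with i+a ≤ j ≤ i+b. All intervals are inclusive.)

Scan j = 3,4,… for (¬y ∨ z):
  j=3: holds
First hit at j=3, so smallest k = 3-3 = 0.

0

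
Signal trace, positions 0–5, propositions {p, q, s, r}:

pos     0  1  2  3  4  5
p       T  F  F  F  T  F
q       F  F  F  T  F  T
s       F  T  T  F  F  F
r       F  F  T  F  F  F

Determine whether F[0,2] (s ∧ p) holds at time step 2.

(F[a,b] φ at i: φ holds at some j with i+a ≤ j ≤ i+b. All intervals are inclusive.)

False

Check (s ∧ p) at each j in [2,4]:
  j=2: false
  j=3: false
  j=4: false
No position in the window satisfies it → formula fails.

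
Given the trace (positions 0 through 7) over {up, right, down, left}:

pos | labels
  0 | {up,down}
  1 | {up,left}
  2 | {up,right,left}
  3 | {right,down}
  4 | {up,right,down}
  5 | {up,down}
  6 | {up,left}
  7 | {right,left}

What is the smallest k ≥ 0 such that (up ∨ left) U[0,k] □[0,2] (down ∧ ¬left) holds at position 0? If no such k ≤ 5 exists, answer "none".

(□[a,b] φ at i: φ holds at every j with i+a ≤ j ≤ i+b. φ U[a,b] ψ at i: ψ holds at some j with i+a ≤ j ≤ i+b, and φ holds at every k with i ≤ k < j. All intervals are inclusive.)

Need earliest j ≥ 0 with □[0,2] (down ∧ ¬left), and (up ∨ left) at every k in [0,j-1].
  j=0: rhs fails.
  j=1: rhs fails.
  j=2: rhs fails.
  j=3: rhs holds; lhs holds on [0,2]. k = 3.

3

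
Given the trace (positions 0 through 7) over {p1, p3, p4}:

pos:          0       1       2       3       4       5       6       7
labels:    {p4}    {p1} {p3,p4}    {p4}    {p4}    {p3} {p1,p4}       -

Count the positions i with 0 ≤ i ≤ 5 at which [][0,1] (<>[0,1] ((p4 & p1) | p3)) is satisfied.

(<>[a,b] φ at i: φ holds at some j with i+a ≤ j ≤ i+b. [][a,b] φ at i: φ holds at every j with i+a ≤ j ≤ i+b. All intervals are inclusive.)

3

Evaluate at each i in [0,5]:
  i=0: ✗ (fails at j=0)
  i=1: ✓ (all of [1,2])
  i=2: ✗ (fails at j=3)
  i=3: ✗ (fails at j=3)
  i=4: ✓ (all of [4,5])
  i=5: ✓ (all of [5,6])
Positions where it holds: {1, 4, 5} → 3.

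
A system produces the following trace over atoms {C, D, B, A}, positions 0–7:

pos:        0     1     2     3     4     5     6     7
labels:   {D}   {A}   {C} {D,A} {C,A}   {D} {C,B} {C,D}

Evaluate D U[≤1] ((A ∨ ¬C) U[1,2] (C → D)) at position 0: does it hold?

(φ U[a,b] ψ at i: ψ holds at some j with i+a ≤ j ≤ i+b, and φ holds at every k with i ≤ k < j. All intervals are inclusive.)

Yes

Need some j in [0,1] with ((A ∨ ¬C) U[1,2] (C → D)), and D at every k in [0,j-1].
  j=0: ((A ∨ ¬C) U[1,2] (C → D)) holds; no prefix to check → satisfied.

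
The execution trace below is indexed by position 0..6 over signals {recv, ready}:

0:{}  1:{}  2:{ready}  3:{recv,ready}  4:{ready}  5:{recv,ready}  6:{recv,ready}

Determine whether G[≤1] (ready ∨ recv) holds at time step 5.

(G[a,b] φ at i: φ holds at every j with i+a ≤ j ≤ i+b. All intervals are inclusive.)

Check (ready ∨ recv) at every j in [5,6]:
  j=5: true
  j=6: true
All positions satisfy it → formula holds.

True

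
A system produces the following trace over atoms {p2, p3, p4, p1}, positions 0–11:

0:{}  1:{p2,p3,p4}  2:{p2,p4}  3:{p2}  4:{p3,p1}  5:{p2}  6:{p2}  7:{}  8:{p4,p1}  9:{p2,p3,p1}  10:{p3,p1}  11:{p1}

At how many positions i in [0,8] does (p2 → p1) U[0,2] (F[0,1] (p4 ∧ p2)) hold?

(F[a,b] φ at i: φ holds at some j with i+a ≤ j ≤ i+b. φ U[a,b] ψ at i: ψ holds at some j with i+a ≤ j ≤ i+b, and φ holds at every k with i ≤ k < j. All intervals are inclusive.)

3

Evaluate at each i in [0,8]:
  i=0: ✓ (rhs at j=0)
  i=1: ✓ (rhs at j=1)
  i=2: ✓ (rhs at j=2)
  i=3: ✗ (no rhs in [3,5])
  i=4: ✗ (no rhs in [4,6])
  i=5: ✗ (no rhs in [5,7])
  i=6: ✗ (no rhs in [6,8])
  i=7: ✗ (no rhs in [7,9])
  i=8: ✗ (no rhs in [8,10])
Positions where it holds: {0, 1, 2} → 3.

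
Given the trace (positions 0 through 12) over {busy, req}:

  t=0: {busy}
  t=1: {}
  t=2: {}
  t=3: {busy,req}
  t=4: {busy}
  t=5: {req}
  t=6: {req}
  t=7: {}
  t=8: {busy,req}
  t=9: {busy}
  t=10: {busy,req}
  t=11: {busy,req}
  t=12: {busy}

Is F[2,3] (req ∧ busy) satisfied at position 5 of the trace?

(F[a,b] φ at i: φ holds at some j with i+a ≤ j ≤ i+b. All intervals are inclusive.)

Yes

Check (req ∧ busy) at each j in [7,8]:
  j=7: false
  j=8: true
Found at j=8 → formula holds.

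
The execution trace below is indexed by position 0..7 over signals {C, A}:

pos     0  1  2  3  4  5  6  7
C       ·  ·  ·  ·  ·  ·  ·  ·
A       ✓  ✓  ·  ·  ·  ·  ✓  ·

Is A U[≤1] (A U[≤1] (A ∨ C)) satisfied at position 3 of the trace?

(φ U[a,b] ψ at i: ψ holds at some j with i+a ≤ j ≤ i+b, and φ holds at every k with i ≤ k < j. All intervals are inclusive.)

Need some j in [3,4] with (A U[≤1] (A ∨ C)), and A at every k in [3,j-1].
  j=3: (A U[≤1] (A ∨ C)) — fails.
  j=4: (A U[≤1] (A ∨ C)) — fails.
No j in the window works → until fails.

False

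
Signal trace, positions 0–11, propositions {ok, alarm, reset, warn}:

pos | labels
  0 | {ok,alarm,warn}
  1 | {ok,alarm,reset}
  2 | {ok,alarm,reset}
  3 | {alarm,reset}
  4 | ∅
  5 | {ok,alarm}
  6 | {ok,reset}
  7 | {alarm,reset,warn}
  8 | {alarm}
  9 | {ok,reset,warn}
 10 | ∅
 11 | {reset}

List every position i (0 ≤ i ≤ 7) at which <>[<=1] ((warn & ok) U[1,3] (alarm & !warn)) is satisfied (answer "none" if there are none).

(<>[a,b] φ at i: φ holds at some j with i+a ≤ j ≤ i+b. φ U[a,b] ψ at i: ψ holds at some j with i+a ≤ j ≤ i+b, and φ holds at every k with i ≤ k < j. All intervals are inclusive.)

0

Evaluate at each i in [0,7]:
  i=0: ✓ (witness j=0)
  i=1: ✗ (none in [1,2])
  i=2: ✗ (none in [2,3])
  i=3: ✗ (none in [3,4])
  i=4: ✗ (none in [4,5])
  i=5: ✗ (none in [5,6])
  i=6: ✗ (none in [6,7])
  i=7: ✗ (none in [7,8])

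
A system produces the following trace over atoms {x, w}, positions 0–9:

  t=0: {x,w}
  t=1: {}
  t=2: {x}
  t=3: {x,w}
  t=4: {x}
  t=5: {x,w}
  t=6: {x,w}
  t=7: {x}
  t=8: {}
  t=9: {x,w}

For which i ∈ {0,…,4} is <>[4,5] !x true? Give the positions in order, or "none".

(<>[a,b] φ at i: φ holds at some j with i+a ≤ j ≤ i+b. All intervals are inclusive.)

3, 4

Evaluate at each i in [0,4]:
  i=0: ✗ (none in [4,5])
  i=1: ✗ (none in [5,6])
  i=2: ✗ (none in [6,7])
  i=3: ✓ (witness j=8)
  i=4: ✓ (witness j=8)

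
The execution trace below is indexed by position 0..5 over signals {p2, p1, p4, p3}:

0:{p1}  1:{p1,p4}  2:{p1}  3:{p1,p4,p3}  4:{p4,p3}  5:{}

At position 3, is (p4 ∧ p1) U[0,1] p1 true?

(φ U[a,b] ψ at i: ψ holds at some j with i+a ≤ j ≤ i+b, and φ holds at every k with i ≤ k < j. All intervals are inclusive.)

Yes

Need some j in [3,4] with p1, and (p4 ∧ p1) at every k in [3,j-1].
  j=3: p1 holds; no prefix to check → satisfied.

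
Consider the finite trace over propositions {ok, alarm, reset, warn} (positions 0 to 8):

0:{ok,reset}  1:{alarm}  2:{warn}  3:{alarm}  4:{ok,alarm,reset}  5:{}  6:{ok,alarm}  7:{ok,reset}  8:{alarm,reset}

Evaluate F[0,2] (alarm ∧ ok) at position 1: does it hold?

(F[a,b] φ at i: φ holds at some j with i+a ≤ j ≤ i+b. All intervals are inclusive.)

Check (alarm ∧ ok) at each j in [1,3]:
  j=1: false
  j=2: false
  j=3: false
No position in the window satisfies it → formula fails.

Does not hold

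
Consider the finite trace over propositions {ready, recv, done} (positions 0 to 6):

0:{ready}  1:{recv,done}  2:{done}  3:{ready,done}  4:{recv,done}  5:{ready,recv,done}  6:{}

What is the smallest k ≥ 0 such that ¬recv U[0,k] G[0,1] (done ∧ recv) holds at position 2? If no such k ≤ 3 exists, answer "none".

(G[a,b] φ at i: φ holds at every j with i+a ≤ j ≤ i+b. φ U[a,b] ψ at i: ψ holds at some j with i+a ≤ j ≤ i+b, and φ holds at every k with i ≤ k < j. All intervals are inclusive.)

2

Need earliest j ≥ 2 with G[0,1] (done ∧ recv), and ¬recv at every k in [2,j-1].
  j=2: rhs fails.
  j=3: rhs fails.
  j=4: rhs holds; lhs holds on [2,3]. k = 2.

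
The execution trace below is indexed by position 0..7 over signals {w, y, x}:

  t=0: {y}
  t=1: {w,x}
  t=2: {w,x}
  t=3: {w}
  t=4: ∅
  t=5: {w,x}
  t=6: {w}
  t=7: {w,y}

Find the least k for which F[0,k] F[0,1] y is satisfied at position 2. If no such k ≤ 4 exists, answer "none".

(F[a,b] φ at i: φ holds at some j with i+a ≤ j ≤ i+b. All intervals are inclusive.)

4

Scan j = 2,3,… for F[0,1] y:
  j=2: fails
  j=3: fails
  j=4: fails
  j=5: fails
  j=6: holds
First hit at j=6, so smallest k = 6-2 = 4.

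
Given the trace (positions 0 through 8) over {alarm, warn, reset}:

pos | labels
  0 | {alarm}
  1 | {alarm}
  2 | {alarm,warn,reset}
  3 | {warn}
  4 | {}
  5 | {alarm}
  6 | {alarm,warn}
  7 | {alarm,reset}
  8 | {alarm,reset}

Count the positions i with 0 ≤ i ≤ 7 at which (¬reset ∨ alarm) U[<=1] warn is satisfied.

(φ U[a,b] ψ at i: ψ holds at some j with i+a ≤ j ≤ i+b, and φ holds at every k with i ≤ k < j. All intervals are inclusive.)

Evaluate at each i in [0,7]:
  i=0: ✗ (no rhs in [0,1])
  i=1: ✓ (rhs at j=2; lhs holds on [1,1])
  i=2: ✓ (rhs at j=2)
  i=3: ✓ (rhs at j=3)
  i=4: ✗ (no rhs in [4,5])
  i=5: ✓ (rhs at j=6; lhs holds on [5,5])
  i=6: ✓ (rhs at j=6)
  i=7: ✗ (no rhs in [7,8])
Positions where it holds: {1, 2, 3, 5, 6} → 5.

5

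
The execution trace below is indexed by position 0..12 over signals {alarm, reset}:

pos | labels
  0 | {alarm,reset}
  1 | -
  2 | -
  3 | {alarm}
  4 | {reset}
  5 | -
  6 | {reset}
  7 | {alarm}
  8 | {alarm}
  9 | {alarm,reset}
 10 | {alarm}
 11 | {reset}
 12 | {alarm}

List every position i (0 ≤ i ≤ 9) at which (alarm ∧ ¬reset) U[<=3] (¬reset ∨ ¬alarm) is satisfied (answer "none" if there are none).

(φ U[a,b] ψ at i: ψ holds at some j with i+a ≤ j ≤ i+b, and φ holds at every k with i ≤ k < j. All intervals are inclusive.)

Evaluate at each i in [0,9]:
  i=0: ✗ (lhs fails at k=0 before rhs at j=1)
  i=1: ✓ (rhs at j=1)
  i=2: ✓ (rhs at j=2)
  i=3: ✓ (rhs at j=3)
  i=4: ✓ (rhs at j=4)
  i=5: ✓ (rhs at j=5)
  i=6: ✓ (rhs at j=6)
  i=7: ✓ (rhs at j=7)
  i=8: ✓ (rhs at j=8)
  i=9: ✗ (lhs fails at k=9 before rhs at j=10)

1, 2, 3, 4, 5, 6, 7, 8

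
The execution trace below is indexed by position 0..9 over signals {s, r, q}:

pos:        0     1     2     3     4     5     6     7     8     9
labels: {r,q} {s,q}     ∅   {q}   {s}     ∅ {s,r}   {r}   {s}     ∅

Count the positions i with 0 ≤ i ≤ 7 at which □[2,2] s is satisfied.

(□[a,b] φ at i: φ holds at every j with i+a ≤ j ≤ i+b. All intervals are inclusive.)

3

Evaluate at each i in [0,7]:
  i=0: ✗ (fails at j=2)
  i=1: ✗ (fails at j=3)
  i=2: ✓ (all of [4,4])
  i=3: ✗ (fails at j=5)
  i=4: ✓ (all of [6,6])
  i=5: ✗ (fails at j=7)
  i=6: ✓ (all of [8,8])
  i=7: ✗ (fails at j=9)
Positions where it holds: {2, 4, 6} → 3.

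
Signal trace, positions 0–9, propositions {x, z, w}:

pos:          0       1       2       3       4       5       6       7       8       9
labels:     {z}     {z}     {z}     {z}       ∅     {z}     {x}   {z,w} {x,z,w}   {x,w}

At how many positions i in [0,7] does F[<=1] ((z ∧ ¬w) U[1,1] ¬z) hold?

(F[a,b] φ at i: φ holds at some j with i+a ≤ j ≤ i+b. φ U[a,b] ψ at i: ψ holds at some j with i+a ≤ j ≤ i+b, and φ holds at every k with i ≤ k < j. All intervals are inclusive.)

Evaluate at each i in [0,7]:
  i=0: ✗ (none in [0,1])
  i=1: ✗ (none in [1,2])
  i=2: ✓ (witness j=3)
  i=3: ✓ (witness j=3)
  i=4: ✓ (witness j=5)
  i=5: ✓ (witness j=5)
  i=6: ✗ (none in [6,7])
  i=7: ✗ (none in [7,8])
Positions where it holds: {2, 3, 4, 5} → 4.

4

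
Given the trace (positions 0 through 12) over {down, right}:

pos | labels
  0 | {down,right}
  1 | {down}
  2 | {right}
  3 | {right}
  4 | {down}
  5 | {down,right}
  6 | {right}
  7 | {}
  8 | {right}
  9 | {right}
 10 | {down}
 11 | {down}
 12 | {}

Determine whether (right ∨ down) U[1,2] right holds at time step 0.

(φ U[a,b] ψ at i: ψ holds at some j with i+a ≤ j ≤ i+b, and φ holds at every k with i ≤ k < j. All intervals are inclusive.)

Need some j in [1,2] with right, and (right ∨ down) at every k in [0,j-1].
  j=1: right false.
  j=2: right holds; (right ∨ down) holds at every k in [0,1] → satisfied.

Holds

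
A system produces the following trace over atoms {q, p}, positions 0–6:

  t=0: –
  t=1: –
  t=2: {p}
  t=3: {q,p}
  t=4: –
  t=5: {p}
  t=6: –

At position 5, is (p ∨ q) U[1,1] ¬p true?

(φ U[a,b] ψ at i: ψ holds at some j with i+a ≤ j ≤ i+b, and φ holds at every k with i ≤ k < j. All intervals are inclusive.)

Need some j in [6,6] with ¬p, and (p ∨ q) at every k in [5,j-1].
  j=6: ¬p holds; (p ∨ q) holds at every k in [5,5] → satisfied.

True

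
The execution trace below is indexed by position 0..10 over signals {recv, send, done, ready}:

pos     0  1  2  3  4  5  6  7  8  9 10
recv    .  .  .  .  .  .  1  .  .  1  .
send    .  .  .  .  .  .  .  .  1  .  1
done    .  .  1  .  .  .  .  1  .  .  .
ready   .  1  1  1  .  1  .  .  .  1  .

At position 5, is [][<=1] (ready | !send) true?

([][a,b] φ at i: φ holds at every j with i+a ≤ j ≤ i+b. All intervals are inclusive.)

Check (ready | !send) at every j in [5,6]:
  j=5: true
  j=6: true
All positions satisfy it → formula holds.

True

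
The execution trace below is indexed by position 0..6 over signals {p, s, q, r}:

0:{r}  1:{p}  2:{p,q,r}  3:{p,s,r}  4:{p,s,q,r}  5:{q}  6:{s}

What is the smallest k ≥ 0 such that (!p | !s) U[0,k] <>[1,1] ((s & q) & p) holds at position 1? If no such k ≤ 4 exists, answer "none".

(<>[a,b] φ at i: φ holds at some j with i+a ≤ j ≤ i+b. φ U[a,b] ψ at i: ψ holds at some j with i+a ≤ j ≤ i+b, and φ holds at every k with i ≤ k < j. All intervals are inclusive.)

Need earliest j ≥ 1 with <>[1,1] ((s & q) & p), and (!p | !s) at every k in [1,j-1].
  j=1: rhs fails.
  j=2: rhs fails.
  j=3: rhs holds; lhs holds on [1,2]. k = 2.

2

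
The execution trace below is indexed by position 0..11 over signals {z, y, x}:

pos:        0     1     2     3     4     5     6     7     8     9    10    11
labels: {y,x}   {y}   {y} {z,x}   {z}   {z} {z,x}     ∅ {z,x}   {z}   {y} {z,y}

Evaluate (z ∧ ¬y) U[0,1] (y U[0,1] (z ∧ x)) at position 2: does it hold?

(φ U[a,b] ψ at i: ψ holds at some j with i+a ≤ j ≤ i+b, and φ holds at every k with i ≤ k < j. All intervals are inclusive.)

True

Need some j in [2,3] with (y U[0,1] (z ∧ x)), and (z ∧ ¬y) at every k in [2,j-1].
  j=2: (y U[0,1] (z ∧ x)) holds; no prefix to check → satisfied.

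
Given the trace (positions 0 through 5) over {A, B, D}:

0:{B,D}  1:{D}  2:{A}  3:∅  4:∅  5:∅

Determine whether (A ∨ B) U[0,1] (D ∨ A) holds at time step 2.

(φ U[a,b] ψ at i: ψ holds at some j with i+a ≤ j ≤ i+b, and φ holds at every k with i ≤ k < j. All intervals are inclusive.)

Need some j in [2,3] with (D ∨ A), and (A ∨ B) at every k in [2,j-1].
  j=2: (D ∨ A) holds; no prefix to check → satisfied.

Holds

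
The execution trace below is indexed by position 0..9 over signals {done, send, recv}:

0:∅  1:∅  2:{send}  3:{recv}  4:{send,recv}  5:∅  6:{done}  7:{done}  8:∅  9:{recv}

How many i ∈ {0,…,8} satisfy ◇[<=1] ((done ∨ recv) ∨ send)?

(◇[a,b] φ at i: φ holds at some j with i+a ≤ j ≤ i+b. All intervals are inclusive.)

8

Evaluate at each i in [0,8]:
  i=0: ✗ (none in [0,1])
  i=1: ✓ (witness j=2)
  i=2: ✓ (witness j=2)
  i=3: ✓ (witness j=3)
  i=4: ✓ (witness j=4)
  i=5: ✓ (witness j=6)
  i=6: ✓ (witness j=6)
  i=7: ✓ (witness j=7)
  i=8: ✓ (witness j=9)
Positions where it holds: {1, 2, 3, 4, 5, 6, 7, 8} → 8.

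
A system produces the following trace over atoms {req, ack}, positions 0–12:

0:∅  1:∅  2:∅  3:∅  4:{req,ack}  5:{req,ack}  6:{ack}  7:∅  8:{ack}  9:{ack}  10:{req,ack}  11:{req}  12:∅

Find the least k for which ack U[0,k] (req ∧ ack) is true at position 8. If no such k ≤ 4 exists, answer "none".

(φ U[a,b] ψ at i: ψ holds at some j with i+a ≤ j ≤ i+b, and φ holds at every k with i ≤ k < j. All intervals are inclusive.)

2

Need earliest j ≥ 8 with (req ∧ ack), and ack at every k in [8,j-1].
  j=8: rhs fails.
  j=9: rhs fails.
  j=10: rhs holds; lhs holds on [8,9]. k = 2.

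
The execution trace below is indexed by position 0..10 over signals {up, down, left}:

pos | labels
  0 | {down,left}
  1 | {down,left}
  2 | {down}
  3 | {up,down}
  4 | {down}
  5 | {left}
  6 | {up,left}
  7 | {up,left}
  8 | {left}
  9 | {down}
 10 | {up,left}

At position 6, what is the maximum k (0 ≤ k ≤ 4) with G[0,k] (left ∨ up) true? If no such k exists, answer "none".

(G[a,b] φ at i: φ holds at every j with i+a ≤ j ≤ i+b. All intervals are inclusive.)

2

(left ∨ up) must hold from j=6 onward; find where it first fails.
  j=6: holds
  j=7: holds
  j=8: holds
  j=9: fails
Holds on [6,8], so largest k = 2.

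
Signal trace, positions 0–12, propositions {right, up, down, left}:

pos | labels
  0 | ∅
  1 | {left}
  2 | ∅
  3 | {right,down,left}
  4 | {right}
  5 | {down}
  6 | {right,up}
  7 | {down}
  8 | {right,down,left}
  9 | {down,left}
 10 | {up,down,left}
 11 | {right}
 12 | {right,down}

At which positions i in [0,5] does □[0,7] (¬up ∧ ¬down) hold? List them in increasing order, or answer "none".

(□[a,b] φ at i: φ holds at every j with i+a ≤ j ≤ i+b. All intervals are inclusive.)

none

Evaluate at each i in [0,5]:
  i=0: ✗ (fails at j=3)
  i=1: ✗ (fails at j=3)
  i=2: ✗ (fails at j=3)
  i=3: ✗ (fails at j=3)
  i=4: ✗ (fails at j=5)
  i=5: ✗ (fails at j=5)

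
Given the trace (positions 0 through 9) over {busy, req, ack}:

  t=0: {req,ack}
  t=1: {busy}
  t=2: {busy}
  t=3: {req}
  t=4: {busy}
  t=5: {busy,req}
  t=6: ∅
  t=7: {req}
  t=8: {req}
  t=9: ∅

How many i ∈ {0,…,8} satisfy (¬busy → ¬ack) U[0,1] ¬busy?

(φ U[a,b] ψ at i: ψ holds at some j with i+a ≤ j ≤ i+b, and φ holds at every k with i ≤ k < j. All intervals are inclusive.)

Evaluate at each i in [0,8]:
  i=0: ✓ (rhs at j=0)
  i=1: ✗ (no rhs in [1,2])
  i=2: ✓ (rhs at j=3; lhs holds on [2,2])
  i=3: ✓ (rhs at j=3)
  i=4: ✗ (no rhs in [4,5])
  i=5: ✓ (rhs at j=6; lhs holds on [5,5])
  i=6: ✓ (rhs at j=6)
  i=7: ✓ (rhs at j=7)
  i=8: ✓ (rhs at j=8)
Positions where it holds: {0, 2, 3, 5, 6, 7, 8} → 7.

7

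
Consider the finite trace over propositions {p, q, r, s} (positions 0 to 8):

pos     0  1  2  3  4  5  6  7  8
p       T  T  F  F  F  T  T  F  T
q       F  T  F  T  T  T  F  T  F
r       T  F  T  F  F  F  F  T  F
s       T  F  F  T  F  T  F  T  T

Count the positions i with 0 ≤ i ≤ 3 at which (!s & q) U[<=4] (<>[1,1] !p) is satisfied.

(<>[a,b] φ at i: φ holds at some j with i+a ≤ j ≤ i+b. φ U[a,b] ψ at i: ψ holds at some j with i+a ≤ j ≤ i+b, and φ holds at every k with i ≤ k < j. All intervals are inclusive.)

Evaluate at each i in [0,3]:
  i=0: ✗ (lhs fails at k=0 before rhs at j=1)
  i=1: ✓ (rhs at j=1)
  i=2: ✓ (rhs at j=2)
  i=3: ✓ (rhs at j=3)
Positions where it holds: {1, 2, 3} → 3.

3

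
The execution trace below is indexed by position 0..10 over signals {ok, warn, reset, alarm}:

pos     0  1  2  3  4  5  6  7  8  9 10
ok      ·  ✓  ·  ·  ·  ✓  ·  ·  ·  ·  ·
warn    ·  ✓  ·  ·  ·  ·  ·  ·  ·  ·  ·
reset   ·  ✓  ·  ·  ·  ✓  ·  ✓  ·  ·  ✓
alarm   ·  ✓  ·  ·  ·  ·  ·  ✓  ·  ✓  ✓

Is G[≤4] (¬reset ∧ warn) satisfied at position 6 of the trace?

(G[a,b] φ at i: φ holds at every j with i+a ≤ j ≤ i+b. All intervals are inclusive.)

False

Check (¬reset ∧ warn) at every j in [6,10]:
  j=6: false
  j=7: false
  j=8: false
  j=9: false
  j=10: false
Fails at j=6 → formula fails.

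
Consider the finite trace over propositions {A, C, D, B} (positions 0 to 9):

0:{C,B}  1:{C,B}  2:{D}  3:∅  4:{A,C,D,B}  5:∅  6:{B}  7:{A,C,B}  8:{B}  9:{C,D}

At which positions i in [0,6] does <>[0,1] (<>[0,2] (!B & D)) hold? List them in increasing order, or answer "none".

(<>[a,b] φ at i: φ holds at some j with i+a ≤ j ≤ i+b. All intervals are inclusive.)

Evaluate at each i in [0,6]:
  i=0: ✓ (witness j=0)
  i=1: ✓ (witness j=1)
  i=2: ✓ (witness j=2)
  i=3: ✗ (none in [3,4])
  i=4: ✗ (none in [4,5])
  i=5: ✗ (none in [5,6])
  i=6: ✓ (witness j=7)

0, 1, 2, 6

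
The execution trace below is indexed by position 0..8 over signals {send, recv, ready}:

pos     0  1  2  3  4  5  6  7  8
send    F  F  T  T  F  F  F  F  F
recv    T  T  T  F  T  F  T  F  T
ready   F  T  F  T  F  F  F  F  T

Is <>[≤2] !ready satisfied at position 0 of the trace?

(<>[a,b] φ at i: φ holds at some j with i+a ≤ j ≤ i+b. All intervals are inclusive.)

Yes

Check !ready at each j in [0,2]:
  j=0: true
  j=1: false
  j=2: true
Found at j=0 → formula holds.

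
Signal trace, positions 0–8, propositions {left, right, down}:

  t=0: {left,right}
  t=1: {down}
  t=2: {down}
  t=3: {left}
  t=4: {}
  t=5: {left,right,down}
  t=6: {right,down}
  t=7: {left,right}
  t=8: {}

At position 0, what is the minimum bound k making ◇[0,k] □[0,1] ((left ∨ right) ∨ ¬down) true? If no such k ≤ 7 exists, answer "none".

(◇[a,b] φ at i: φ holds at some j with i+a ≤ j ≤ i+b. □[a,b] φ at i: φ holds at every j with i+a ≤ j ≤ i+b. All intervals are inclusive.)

3

Scan j = 0,1,… for □[0,1] ((left ∨ right) ∨ ¬down):
  j=0: fails
  j=1: fails
  j=2: fails
  j=3: holds
First hit at j=3, so smallest k = 3-0 = 3.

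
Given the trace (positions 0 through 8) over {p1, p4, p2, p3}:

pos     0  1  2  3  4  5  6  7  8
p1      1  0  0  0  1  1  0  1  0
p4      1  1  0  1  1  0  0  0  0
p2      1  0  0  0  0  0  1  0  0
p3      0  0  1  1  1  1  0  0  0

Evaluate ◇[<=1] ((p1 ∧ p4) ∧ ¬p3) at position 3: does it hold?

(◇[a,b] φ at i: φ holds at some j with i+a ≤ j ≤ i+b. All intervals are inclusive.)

Check ((p1 ∧ p4) ∧ ¬p3) at each j in [3,4]:
  j=3: false
  j=4: false
No position in the window satisfies it → formula fails.

False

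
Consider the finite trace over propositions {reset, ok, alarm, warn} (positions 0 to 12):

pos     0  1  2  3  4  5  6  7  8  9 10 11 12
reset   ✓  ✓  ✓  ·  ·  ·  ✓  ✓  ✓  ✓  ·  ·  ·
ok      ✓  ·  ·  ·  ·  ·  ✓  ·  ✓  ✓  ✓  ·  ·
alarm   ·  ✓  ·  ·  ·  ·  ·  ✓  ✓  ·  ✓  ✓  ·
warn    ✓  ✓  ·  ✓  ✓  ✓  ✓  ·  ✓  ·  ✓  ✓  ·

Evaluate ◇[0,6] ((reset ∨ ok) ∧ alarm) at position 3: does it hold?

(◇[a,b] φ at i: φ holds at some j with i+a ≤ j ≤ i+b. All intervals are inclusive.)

Check ((reset ∨ ok) ∧ alarm) at each j in [3,9]:
  j=3: false
  j=4: false
  j=5: false
  j=6: false
  j=7: true
  j=8: true
  j=9: false
Found at j=7 → formula holds.

Yes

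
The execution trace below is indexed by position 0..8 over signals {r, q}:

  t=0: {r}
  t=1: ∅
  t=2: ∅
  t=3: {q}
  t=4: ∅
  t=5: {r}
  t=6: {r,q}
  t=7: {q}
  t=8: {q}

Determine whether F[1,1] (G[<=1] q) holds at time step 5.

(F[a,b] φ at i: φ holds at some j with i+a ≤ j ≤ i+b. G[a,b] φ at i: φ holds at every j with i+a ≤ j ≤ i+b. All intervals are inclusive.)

Yes

Check G[<=1] q at each j in [6,6]:
  j=6: holds on [6,7]
Found at j=6 → formula holds.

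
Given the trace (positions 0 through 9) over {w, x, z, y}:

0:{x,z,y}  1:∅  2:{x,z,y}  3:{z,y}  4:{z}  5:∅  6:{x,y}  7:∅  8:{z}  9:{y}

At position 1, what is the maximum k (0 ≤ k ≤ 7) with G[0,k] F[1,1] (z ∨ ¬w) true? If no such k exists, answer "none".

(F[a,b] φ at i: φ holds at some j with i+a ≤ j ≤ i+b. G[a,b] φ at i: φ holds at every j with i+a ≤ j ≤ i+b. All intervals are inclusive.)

7

F[1,1] (z ∨ ¬w) must hold from j=1 onward; find where it first fails.
  j=1: holds
  j=2: holds
  j=3: holds
  j=4: holds
  j=5: holds
  j=6: holds
  j=7: holds
  j=8: holds
Holds through j=8; largest k = 7.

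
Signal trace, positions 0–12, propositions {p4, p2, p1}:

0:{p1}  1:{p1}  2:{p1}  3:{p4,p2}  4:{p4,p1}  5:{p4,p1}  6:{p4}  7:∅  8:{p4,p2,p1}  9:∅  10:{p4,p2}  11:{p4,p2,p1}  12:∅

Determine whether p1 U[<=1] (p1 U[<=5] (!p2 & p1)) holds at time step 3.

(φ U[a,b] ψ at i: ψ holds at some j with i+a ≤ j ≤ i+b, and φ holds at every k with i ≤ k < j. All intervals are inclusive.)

No

Need some j in [3,4] with (p1 U[<=5] (!p2 & p1)), and p1 at every k in [3,j-1].
  j=3: (p1 U[<=5] (!p2 & p1)) — fails.
  j=4: (p1 U[<=5] (!p2 & p1)) holds, but p1 fails at k=3 → not this j.
No j in the window works → until fails.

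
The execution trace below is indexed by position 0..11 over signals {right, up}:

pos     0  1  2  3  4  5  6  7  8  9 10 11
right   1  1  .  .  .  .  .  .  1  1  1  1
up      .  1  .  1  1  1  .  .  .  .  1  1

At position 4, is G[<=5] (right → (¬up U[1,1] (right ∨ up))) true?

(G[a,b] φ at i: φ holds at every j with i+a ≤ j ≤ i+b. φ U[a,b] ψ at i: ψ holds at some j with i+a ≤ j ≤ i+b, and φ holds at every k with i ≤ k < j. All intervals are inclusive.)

Check (right → (¬up U[1,1] (right ∨ up))) at every j in [4,9]:
  j=4: antecedent false → ✓
  j=5: antecedent false → ✓
  j=6: antecedent false → ✓
  j=7: antecedent false → ✓
  j=8: antecedent true; consequent holds → ✓
  j=9: antecedent true; consequent holds → ✓
All positions satisfy it → formula holds.

Holds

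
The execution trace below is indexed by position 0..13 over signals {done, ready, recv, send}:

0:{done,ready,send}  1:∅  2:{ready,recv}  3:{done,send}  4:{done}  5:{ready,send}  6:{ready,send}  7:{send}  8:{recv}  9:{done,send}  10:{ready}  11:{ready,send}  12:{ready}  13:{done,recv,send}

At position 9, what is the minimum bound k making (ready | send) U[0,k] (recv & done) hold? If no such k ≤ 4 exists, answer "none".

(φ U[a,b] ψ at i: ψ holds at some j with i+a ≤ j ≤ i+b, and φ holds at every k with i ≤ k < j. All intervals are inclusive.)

4

Need earliest j ≥ 9 with (recv & done), and (ready | send) at every k in [9,j-1].
  j=9: rhs fails.
  j=10: rhs fails.
  j=11: rhs fails.
  j=12: rhs fails.
  j=13: rhs holds; lhs holds on [9,12]. k = 4.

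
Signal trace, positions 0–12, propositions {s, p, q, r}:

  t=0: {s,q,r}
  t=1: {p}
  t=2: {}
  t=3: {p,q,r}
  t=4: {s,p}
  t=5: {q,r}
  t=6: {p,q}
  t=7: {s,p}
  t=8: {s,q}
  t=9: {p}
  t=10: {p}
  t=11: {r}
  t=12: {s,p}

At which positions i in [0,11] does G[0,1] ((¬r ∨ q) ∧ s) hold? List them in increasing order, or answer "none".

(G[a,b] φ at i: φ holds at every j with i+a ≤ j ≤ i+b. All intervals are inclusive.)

Evaluate at each i in [0,11]:
  i=0: ✗ (fails at j=1)
  i=1: ✗ (fails at j=1)
  i=2: ✗ (fails at j=2)
  i=3: ✗ (fails at j=3)
  i=4: ✗ (fails at j=5)
  i=5: ✗ (fails at j=5)
  i=6: ✗ (fails at j=6)
  i=7: ✓ (all of [7,8])
  i=8: ✗ (fails at j=9)
  i=9: ✗ (fails at j=9)
  i=10: ✗ (fails at j=10)
  i=11: ✗ (fails at j=11)

7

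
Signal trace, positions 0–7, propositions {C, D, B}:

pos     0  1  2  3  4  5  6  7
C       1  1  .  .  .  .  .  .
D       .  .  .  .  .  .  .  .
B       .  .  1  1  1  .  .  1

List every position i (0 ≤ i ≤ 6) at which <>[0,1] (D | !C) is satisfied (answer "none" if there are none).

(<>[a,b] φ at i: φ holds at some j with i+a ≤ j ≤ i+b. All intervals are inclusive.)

Evaluate at each i in [0,6]:
  i=0: ✗ (none in [0,1])
  i=1: ✓ (witness j=2)
  i=2: ✓ (witness j=2)
  i=3: ✓ (witness j=3)
  i=4: ✓ (witness j=4)
  i=5: ✓ (witness j=5)
  i=6: ✓ (witness j=6)

1, 2, 3, 4, 5, 6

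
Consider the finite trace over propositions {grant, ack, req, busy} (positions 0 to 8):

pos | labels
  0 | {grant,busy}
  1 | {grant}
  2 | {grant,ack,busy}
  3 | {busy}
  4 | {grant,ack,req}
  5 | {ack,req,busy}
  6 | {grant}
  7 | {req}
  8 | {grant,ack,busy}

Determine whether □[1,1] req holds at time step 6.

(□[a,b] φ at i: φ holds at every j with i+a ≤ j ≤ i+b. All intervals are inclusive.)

Holds

Check req at every j in [7,7]:
  j=7: true
All positions satisfy it → formula holds.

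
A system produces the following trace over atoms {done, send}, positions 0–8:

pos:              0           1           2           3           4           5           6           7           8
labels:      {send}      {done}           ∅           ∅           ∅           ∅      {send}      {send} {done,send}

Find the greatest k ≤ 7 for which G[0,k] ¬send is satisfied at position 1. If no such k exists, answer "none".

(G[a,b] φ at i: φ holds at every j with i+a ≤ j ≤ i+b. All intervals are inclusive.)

¬send must hold from j=1 onward; find where it first fails.
  j=1: holds
  j=2: holds
  j=3: holds
  j=4: holds
  j=5: holds
  j=6: fails
Holds on [1,5], so largest k = 4.

4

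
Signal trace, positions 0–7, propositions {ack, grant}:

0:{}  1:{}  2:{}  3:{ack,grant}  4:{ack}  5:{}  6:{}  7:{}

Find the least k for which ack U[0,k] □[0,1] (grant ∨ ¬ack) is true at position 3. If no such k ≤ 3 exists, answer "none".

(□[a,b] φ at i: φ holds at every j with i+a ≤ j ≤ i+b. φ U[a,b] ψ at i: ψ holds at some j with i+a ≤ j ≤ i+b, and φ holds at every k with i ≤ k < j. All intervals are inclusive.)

2

Need earliest j ≥ 3 with □[0,1] (grant ∨ ¬ack), and ack at every k in [3,j-1].
  j=3: rhs fails.
  j=4: rhs fails.
  j=5: rhs holds; lhs holds on [3,4]. k = 2.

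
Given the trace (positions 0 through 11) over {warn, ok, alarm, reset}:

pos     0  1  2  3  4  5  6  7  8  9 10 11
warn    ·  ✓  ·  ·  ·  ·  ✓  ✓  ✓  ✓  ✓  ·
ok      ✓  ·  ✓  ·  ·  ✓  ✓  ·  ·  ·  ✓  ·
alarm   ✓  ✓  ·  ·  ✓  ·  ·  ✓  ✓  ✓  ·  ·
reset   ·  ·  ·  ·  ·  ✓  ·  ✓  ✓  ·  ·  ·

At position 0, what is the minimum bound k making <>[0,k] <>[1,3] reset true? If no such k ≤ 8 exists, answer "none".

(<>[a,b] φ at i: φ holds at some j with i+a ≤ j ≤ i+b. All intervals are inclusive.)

Scan j = 0,1,… for <>[1,3] reset:
  j=0: fails
  j=1: fails
  j=2: holds
First hit at j=2, so smallest k = 2-0 = 2.

2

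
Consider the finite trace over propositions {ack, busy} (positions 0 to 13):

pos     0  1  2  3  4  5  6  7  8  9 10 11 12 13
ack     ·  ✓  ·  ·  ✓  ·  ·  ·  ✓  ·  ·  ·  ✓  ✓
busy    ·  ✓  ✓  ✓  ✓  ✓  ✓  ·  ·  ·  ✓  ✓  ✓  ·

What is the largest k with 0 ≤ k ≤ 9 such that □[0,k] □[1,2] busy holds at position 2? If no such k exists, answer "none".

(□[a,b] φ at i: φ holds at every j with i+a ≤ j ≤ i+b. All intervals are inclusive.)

2

□[1,2] busy must hold from j=2 onward; find where it first fails.
  j=2: holds
  j=3: holds
  j=4: holds
  j=5: fails
Holds on [2,4], so largest k = 2.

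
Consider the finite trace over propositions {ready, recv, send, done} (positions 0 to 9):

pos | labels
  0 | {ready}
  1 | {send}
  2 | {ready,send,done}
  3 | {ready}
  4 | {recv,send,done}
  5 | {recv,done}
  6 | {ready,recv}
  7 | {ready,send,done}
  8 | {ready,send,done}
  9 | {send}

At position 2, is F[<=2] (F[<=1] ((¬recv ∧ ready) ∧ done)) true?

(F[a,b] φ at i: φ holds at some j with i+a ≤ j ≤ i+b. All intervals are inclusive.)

Check F[<=1] ((¬recv ∧ ready) ∧ done) at each j in [2,4]:
  j=2: holds (witness at 2)
  j=3: fails (none in [3,4])
  j=4: fails (none in [4,5])
Found at j=2 → formula holds.

Yes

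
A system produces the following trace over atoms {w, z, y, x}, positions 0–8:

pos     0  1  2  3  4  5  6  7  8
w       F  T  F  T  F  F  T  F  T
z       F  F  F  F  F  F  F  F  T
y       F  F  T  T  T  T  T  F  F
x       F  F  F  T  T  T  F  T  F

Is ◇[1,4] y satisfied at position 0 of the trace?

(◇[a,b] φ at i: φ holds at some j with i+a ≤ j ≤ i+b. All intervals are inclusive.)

Yes

Check y at each j in [1,4]:
  j=1: false
  j=2: true
  j=3: true
  j=4: true
Found at j=2 → formula holds.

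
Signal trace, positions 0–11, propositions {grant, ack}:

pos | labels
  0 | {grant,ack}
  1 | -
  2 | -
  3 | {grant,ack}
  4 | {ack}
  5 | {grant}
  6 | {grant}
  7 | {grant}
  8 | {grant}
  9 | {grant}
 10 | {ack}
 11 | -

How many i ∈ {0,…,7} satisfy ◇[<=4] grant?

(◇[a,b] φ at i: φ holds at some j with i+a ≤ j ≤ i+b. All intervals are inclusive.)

Evaluate at each i in [0,7]:
  i=0: ✓ (witness j=0)
  i=1: ✓ (witness j=3)
  i=2: ✓ (witness j=3)
  i=3: ✓ (witness j=3)
  i=4: ✓ (witness j=5)
  i=5: ✓ (witness j=5)
  i=6: ✓ (witness j=6)
  i=7: ✓ (witness j=7)
Positions where it holds: {0, 1, 2, 3, 4, 5, 6, 7} → 8.

8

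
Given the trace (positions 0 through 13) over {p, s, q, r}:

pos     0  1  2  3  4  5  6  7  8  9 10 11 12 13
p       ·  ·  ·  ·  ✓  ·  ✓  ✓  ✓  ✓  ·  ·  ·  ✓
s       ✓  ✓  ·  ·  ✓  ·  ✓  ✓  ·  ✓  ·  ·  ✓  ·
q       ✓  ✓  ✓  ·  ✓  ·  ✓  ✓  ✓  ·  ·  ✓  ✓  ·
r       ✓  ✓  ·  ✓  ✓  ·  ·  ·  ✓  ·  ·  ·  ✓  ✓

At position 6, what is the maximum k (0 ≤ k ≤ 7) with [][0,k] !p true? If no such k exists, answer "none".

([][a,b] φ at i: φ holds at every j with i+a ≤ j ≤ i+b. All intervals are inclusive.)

none

!p must hold from j=6 onward; find where it first fails.
  j=6: fails → no k works.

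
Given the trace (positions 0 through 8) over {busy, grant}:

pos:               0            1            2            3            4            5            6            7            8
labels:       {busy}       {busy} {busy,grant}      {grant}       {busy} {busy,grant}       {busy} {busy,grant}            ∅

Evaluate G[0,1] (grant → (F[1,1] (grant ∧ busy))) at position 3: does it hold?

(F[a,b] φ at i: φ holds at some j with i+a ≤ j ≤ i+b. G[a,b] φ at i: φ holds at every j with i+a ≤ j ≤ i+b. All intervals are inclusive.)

Does not hold

Check (grant → (F[1,1] (grant ∧ busy))) at every j in [3,4]:
  j=3: antecedent true; consequent fails (none in [4,4]) → ✗
  j=4: antecedent false → ✓
Fails at j=3 → formula fails.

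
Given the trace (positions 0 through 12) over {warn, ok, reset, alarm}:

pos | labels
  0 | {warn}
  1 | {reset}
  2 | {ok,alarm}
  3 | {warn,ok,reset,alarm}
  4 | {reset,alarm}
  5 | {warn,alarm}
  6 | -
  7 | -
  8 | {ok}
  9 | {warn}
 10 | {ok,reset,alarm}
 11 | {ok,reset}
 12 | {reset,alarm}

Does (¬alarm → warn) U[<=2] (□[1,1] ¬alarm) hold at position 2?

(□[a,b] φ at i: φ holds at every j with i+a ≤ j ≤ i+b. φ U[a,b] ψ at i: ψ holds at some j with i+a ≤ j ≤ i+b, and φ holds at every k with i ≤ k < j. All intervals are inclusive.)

Need some j in [2,4] with □[1,1] ¬alarm, and (¬alarm → warn) at every k in [2,j-1].
  j=2: □[1,1] ¬alarm — fails at 3.
  j=3: □[1,1] ¬alarm — fails at 4.
  j=4: □[1,1] ¬alarm — fails at 5.
No j in the window works → until fails.

False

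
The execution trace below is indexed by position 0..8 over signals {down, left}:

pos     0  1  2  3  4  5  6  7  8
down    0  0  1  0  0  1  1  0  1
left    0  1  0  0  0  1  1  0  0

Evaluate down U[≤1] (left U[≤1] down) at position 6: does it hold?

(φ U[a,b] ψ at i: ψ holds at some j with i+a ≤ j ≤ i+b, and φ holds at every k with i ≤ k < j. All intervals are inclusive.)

True

Need some j in [6,7] with (left U[≤1] down), and down at every k in [6,j-1].
  j=6: (left U[≤1] down) holds; no prefix to check → satisfied.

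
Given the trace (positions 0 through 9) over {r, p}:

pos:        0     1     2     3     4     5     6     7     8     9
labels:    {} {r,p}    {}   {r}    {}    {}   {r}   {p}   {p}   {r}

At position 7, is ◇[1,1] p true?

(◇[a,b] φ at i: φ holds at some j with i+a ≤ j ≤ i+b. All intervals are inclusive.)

Check p at each j in [8,8]:
  j=8: true
Found at j=8 → formula holds.

Holds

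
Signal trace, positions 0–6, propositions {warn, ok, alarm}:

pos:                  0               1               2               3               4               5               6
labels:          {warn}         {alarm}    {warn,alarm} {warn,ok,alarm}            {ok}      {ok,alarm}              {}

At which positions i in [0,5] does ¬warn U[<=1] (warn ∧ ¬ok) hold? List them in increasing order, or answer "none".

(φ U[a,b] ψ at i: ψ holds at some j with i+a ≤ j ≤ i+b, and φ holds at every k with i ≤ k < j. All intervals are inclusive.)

Evaluate at each i in [0,5]:
  i=0: ✓ (rhs at j=0)
  i=1: ✓ (rhs at j=2; lhs holds on [1,1])
  i=2: ✓ (rhs at j=2)
  i=3: ✗ (no rhs in [3,4])
  i=4: ✗ (no rhs in [4,5])
  i=5: ✗ (no rhs in [5,6])

0, 1, 2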